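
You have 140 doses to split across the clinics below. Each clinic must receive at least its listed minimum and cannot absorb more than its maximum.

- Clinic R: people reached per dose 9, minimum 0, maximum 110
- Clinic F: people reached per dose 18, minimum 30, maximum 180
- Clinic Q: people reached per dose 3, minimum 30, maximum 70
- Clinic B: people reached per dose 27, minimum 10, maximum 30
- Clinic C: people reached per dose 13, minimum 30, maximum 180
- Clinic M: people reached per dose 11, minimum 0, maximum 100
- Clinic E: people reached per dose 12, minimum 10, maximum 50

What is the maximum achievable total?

Meeting every minimum uses 0+30+30+10+30+0+10 = 110 doses, leaving 30.
Order the clinics by people reached per dose: Clinic B 27 > Clinic F 18 > Clinic C 13 > Clinic E 12 > Clinic M 11 > Clinic R 9 > Clinic Q 3.
Give Clinic B 20 more to hit its cap of 30 → 10 left.
Only 10 left; Clinic F takes them to reach 40.
Total = 18×40 + 3×30 + 27×30 + 13×30 + 12×10 = 2130.

2130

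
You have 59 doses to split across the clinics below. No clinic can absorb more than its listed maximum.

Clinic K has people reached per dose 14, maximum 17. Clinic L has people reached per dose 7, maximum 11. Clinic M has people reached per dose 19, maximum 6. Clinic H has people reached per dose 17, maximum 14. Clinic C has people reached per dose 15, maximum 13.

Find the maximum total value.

Rank by people reached per dose: Clinic M 19 > Clinic H 17 > Clinic C 15 > Clinic K 14 > Clinic L 7.
Give Clinic M 6 to hit its cap of 6 ; 53 left.
Clinic H takes 14 to reach its cap of 14 ; 39 left.
Clinic C takes 13 to reach its cap of 13 ; 26 left.
Clinic K takes 17 to reach its cap of 17 ; 9 left.
Only 9 left; Clinic L takes them to reach 9.
Total = 14×17 + 7×9 + 19×6 + 17×14 + 15×13 = 848.

848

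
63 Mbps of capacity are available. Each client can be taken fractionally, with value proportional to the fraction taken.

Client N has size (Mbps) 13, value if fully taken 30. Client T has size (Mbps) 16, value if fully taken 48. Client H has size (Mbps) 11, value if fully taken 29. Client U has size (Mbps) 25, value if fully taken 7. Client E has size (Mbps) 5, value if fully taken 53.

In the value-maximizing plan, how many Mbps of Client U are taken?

Best value per unit of size first: Client E 53/5≈10.6, Client T 48/16≈3, Client H 29/11≈2.64, Client N 30/13≈2.31, Client U 7/25≈0.28.
Client E: take in full, 5 Mbps for value 53 — 58 left.
Take all of Client T (16 Mbps, value 48) — 42 Mbps left.
Take all of Client H (11 Mbps, value 29) — 31 Mbps left.
Take all of Client N (13 Mbps, value 30) — 18 Mbps left.
Only 18 Mbps remain; take 18/25 of Client U for value 7×18/25 = 5.04.

18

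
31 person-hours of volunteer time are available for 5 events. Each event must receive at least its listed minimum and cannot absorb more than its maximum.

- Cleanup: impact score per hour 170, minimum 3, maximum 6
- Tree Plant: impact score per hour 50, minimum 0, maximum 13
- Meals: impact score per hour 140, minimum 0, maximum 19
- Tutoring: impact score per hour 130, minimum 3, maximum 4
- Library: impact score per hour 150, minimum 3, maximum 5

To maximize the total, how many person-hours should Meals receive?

Meeting every minimum uses 3+0+0+3+3 = 9 person-hours, leaving 22.
Order the events by impact score per hour: Cleanup 170 > Library 150 > Meals 140 > Tutoring 130 > Tree Plant 50.
Cleanup takes 3 more to reach its cap of 6 → 19 left.
Library takes 2 more to reach its cap of 5 → 17 left.
Meals: +17 (room for 19) → 17. Pool exhausted.

17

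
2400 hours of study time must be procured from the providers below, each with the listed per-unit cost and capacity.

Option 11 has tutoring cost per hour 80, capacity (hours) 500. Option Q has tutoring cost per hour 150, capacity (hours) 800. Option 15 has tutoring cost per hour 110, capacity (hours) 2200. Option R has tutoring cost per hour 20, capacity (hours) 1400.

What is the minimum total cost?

Fill from the cheapest provider first.
Option R (20): use full 1400 — 1000 hours to go.
Option 11 (80): use full 500 — 500 hours to go.
Take 500 from Option 15 at 110 to finish.
Option Q: unused.
Cost = 1400×20 + 500×80 + 500×110 = 123000.

123000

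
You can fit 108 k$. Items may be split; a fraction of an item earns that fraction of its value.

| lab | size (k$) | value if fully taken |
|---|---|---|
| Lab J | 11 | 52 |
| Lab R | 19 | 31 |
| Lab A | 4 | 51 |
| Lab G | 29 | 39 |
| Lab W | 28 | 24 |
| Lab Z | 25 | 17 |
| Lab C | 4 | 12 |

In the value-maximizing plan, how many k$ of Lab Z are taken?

13

Rank by value-to-size ratio: Lab A 51/4≈12.8, Lab J 52/11≈4.73, Lab C 12/4≈3, Lab R 31/19≈1.63, Lab G 39/29≈1.34, Lab W 24/28≈0.857, Lab Z 17/25≈0.68.
Take all of Lab A (4 k$, value 51) ; 104 k$ left.
All 11 k$ of Lab J fit (value 52) ; 93 remain.
Take all of Lab C (4 k$, value 12) ; 89 k$ left.
Lab R: take in full, 19 k$ for value 31 ; 70 left.
All 29 k$ of Lab G fit (value 39) ; 41 remain.
Take all of Lab W (28 k$, value 24) ; 13 k$ left.
13 k$ left: a 13/25 share of Lab Z gives 17×13/25 = 8.84.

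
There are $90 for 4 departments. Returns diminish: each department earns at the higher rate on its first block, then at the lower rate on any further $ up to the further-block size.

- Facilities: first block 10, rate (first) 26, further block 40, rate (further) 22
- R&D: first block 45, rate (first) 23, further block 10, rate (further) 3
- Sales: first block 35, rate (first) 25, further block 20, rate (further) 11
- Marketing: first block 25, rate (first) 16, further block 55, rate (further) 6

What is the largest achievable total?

Treat each block as its own option and order by rate: Facilities/first 26 > Sales/first 25 > R&D/first 23 > Facilities/second 22 > Marketing/first 16 > Sales/second 11 > Marketing/second 6 > R&D/second 3.
Facilities first at 26: fill all 10 ; 80 left.
Sales/first (25): +35 ; 45 left.
Fill R&D first block (45 at 23) ; 0 left.
Total = 26×10 + 25×35 + 23×45 = 2170.

2170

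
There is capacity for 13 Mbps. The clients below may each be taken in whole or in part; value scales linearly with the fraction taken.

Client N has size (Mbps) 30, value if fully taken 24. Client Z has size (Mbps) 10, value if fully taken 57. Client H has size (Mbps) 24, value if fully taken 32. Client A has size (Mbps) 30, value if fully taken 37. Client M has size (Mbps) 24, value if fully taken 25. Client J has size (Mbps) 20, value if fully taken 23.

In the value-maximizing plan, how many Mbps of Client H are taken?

Sort by value density: Client Z 57/10≈5.7, Client H 32/24≈1.33, Client A 37/30≈1.23, Client J 23/20≈1.15, Client M 25/24≈1.04, Client N 24/30≈0.8.
All 10 Mbps of Client Z fit (value 57) ; 3 remain.
3 Mbps left: a 3/24 share of Client H gives 32×3/24 = 4.

3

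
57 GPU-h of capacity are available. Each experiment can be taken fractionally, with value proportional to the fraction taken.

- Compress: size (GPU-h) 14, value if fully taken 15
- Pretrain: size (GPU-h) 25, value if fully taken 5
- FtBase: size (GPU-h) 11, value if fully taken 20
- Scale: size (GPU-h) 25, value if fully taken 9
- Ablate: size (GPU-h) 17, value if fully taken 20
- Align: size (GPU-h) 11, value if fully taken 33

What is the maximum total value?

Rank by value-to-size ratio: Align 33/11≈3, FtBase 20/11≈1.82, Ablate 20/17≈1.18, Compress 15/14≈1.07, Scale 9/25≈0.36, Pretrain 5/25≈0.2.
Align: take in full, 11 GPU-h for value 33 → 46 left.
Take all of FtBase (11 GPU-h, value 20) → 35 GPU-h left.
All 17 GPU-h of Ablate fit (value 20) → 18 remain.
Take all of Compress (14 GPU-h, value 15) → 4 GPU-h left.
Fill the last 4 GPU-h with part of Scale: 4/25 of it earns 1.44.
Total value = 89.44.

89.44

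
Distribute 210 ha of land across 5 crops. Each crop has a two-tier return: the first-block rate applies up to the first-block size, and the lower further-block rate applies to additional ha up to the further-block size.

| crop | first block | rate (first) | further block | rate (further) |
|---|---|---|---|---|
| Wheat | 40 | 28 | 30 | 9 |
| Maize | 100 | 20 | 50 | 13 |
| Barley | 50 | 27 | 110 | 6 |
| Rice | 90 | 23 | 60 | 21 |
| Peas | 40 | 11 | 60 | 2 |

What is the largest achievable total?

5170

Treat each block as its own option and order by rate: Wheat/T1 28 > Barley/T1 27 > Rice/T1 23 > Rice/T2 21 > Maize/T1 20 > Maize/T2 13 > Peas/T1 11 > Wheat/T2 9 > Barley/T2 6 > Peas/T2 2.
Wheat/T1 (28): +40 — 170 left.
Fill Barley T1 block (50 at 27) — 120 left.
Rice/T1 (23): +90 — 30 left.
Rice/T2: +30 of 60 at 21; pool empty.
Total = 28×40 + 27×50 + 23×90 + 21×30 = 5170.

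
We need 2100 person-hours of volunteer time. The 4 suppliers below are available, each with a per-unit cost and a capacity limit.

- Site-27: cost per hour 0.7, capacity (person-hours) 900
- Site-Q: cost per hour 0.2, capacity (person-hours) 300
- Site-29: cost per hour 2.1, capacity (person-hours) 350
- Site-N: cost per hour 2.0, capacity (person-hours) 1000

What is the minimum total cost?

2490

Use suppliers in increasing cost order.
Site-Q at 0.2: take all 300 person-hours — 1800 still needed.
Site-27 at 0.7: take all 900 person-hours — 900 still needed.
Site-N at 2.0: take 900 of its 1000 — requirement met.
Site-29: unused.
Cost = 300×0.2 + 900×0.7 + 900×2.0 = 2490.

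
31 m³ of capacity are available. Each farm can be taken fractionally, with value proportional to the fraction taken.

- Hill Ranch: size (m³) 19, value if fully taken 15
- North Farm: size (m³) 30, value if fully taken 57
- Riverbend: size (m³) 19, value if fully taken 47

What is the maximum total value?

69.8

Rank by value-to-size ratio: Riverbend 47/19≈2.47, North Farm 57/30≈1.9, Hill Ranch 15/19≈0.789.
Take all of Riverbend (19 m³, value 47) → 12 m³ left.
12 m³ left: a 12/30 share of North Farm gives 57×12/30 = 22.8.
Total value = 69.8.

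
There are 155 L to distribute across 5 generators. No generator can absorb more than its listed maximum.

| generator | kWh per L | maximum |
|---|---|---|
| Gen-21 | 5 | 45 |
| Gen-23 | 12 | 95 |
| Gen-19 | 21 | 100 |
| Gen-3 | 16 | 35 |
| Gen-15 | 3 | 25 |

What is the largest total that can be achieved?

Highest kWh per L first: Gen-19 21 > Gen-3 16 > Gen-23 12 > Gen-21 5 > Gen-15 3.
Give Gen-19 100 to hit its cap of 100 ; 55 left.
Gen-3 takes 35 to reach its cap of 35 ; 20 left.
Only 20 left; Gen-23 takes them to reach 20.
Total = 12×20 + 21×100 + 16×35 = 2900.

2900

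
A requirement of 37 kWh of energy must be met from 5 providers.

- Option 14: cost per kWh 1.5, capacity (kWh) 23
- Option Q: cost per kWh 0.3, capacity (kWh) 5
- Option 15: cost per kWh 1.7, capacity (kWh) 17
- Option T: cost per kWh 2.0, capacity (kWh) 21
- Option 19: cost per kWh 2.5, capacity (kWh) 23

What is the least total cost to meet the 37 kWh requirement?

51.3

Fill from the cheapest provider first.
Option Q at 0.3: take all 5 kWh → 32 still needed.
Option 14 at 1.5: take all 23 kWh → 9 still needed.
Option 15 (1.7): take the remaining 9 → done.
Option T, Option 19: unused.
Cost = 5×0.3 + 23×1.5 + 9×1.7 = 51.3.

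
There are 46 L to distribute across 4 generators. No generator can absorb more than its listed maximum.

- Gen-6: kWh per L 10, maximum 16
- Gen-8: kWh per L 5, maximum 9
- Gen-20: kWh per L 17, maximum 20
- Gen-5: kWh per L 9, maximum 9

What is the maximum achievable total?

586

Highest kWh per L first: Gen-20 17 > Gen-6 10 > Gen-5 9 > Gen-8 5.
Gen-20 takes 20 to reach its cap of 20 → 26 left.
Gen-6 takes 16 to reach its cap of 16 → 10 left.
Gen-5 takes 9 to reach its cap of 9 → 1 left.
Only 1 left; Gen-8 takes them to reach 1.
Total = 10×16 + 5×1 + 17×20 + 9×9 = 586.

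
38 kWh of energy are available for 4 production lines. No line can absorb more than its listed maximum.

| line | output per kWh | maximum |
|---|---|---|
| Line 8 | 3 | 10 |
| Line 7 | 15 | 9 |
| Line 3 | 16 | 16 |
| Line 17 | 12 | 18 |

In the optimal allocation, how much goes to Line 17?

13

Order the production lines by output per kWh: Line 3 16 > Line 7 15 > Line 17 12 > Line 8 3.
Give Line 3 16 to hit its cap of 16 — 22 left.
Line 7: +9 to 9 (cap) — 13 left.
Line 17 has room for 18 but only 13 remain, so it gets 13.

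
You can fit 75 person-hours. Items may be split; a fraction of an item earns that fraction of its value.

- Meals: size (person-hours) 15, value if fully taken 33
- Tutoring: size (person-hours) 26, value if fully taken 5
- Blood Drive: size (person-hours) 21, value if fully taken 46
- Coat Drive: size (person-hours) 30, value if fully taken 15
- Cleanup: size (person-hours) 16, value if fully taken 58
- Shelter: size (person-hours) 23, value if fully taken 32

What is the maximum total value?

Best value per unit of size first: Cleanup 58/16≈3.62, Meals 33/15≈2.2, Blood Drive 46/21≈2.19, Shelter 32/23≈1.39, Coat Drive 15/30≈0.5, Tutoring 5/26≈0.192.
Take all of Cleanup (16 person-hours, value 58) — 59 person-hours left.
All 15 person-hours of Meals fit (value 33) — 44 remain.
All 21 person-hours of Blood Drive fit (value 46) — 23 remain.
Shelter: take in full, 23 person-hours for value 32 — 0 left.
Total value = 169.

169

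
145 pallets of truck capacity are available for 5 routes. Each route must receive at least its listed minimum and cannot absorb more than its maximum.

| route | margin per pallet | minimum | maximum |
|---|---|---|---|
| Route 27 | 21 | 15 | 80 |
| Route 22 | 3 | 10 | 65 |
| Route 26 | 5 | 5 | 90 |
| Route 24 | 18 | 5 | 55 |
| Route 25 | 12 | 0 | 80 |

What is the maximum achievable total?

Meeting every minimum uses 15+10+5+5+0 = 35 pallets, leaving 110.
Order the routes by margin per pallet: Route 27 21 > Route 24 18 > Route 25 12 > Route 26 5 > Route 22 3.
Route 27: +65 to 80 (cap) → 45 left.
Route 24: +45 (room for 50) → 50. Pool exhausted.
Total = 21×80 + 3×10 + 5×5 + 18×50 = 2635.

2635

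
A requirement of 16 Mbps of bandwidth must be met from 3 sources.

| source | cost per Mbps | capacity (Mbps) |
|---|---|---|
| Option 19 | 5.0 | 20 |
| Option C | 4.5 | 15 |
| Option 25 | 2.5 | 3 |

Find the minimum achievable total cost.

Cheapest first:
Take 3 from Option 25 at 2.5 ; need 13 more.
Option C at 4.5: take 13 of its 15 ; requirement met.
Option 19: unused.
Cost = 3×2.5 + 13×4.5 = 66.

66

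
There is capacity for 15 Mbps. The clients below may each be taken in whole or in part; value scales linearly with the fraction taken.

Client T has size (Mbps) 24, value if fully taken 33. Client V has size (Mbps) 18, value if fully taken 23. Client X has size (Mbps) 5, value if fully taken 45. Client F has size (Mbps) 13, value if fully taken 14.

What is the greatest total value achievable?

Rank by value-to-size ratio: Client X 45/5≈9, Client T 33/24≈1.38, Client V 23/18≈1.28, Client F 14/13≈1.08.
Client X: take in full, 5 Mbps for value 45 ; 10 left.
Only 10 Mbps remain; take 10/24 of Client T for value 33×10/24 = 13.75.
Total value = 58.75.

58.75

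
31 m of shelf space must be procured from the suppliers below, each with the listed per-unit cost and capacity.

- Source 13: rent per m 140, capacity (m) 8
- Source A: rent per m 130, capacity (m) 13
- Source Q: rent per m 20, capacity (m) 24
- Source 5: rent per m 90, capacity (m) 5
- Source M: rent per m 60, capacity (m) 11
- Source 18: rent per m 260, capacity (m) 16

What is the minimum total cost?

900

Cheapest first:
Source Q (20): use full 24 ; 7 m to go.
Take 7 from Source M at 60 to finish.
Source 5, Source A, Source 13, Source 18: unused.
Cost = 24×20 + 7×60 = 900.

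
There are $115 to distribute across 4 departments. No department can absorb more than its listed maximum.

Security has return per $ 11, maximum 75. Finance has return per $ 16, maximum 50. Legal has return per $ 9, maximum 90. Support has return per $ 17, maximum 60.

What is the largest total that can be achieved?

Rank by return per $: Support 17 > Finance 16 > Security 11 > Legal 9.
Support takes 60 to reach its cap of 60 ; 55 left.
Finance takes 50 to reach its cap of 50 ; 5 left.
Security: +5 (room for 75) → 5. Pool exhausted.
Total = 11×5 + 16×50 + 17×60 = 1875.

1875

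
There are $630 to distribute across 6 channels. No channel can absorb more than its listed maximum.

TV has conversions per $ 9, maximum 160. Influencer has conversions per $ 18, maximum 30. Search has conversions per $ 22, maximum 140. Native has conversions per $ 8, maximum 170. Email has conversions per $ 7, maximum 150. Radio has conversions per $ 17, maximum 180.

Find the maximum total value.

Highest conversions per $ first: Search 22 > Influencer 18 > Radio 17 > TV 9 > Native 8 > Email 7.
Search takes 140 to reach its cap of 140 ; 490 left.
Give Influencer 30 to hit its cap of 30 ; 460 left.
Radio takes 180 to reach its cap of 180 ; 280 left.
TV takes 160 to reach its cap of 160 ; 120 left.
Native: +120 (room for 170) → 120. Pool exhausted.
Total = 9×160 + 18×30 + 22×140 + 8×120 + 17×180 = 9080.

9080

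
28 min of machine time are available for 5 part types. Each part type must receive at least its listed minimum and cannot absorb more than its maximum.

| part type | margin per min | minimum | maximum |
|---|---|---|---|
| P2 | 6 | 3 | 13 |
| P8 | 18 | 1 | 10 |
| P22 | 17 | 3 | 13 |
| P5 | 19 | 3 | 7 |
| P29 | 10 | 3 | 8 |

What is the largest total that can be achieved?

446

Meeting every minimum uses 3+1+3+3+3 = 13 min, leaving 15.
Rank by margin per min: P5 19 > P8 18 > P22 17 > P29 10 > P2 6.
P5: +4 to 7 (cap) → 11 left.
P8: +9 to 10 (cap) → 2 left.
P22 has room for 10 more but only 2 remain, so it gets 5.
Total = 6×3 + 18×10 + 17×5 + 19×7 + 10×3 = 446.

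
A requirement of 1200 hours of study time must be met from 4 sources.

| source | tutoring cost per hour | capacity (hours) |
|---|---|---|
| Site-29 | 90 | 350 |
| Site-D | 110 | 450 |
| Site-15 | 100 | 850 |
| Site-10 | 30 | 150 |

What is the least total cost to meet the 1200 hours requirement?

Cheapest first:
Take 150 from Site-10 at 30 — need 1050 more.
Site-29 (90): use full 350 — 700 hours to go.
Site-15 at 100: take 700 of its 850 — requirement met.
Site-D: unused.
Cost = 150×30 + 350×90 + 700×100 = 106000.

106000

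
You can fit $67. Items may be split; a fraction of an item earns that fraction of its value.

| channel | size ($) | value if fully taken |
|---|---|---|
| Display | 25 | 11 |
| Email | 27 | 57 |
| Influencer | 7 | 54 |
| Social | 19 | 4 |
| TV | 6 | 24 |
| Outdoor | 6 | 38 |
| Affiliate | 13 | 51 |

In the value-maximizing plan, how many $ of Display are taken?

8

Best value per unit of size first: Influencer 54/7≈7.71, Outdoor 38/6≈6.33, TV 24/6≈4, Affiliate 51/13≈3.92, Email 57/27≈2.11, Display 11/25≈0.44, Social 4/19≈0.211.
All 7 $ of Influencer fit (value 54) → 60 remain.
Outdoor: take in full, 6 $ for value 38 → 54 left.
All 6 $ of TV fit (value 24) → 48 remain.
Take all of Affiliate (13 $, value 51) → 35 $ left.
Email: take in full, 27 $ for value 57 → 8 left.
Fill the last 8 $ with part of Display: 8/25 of it earns 3.52.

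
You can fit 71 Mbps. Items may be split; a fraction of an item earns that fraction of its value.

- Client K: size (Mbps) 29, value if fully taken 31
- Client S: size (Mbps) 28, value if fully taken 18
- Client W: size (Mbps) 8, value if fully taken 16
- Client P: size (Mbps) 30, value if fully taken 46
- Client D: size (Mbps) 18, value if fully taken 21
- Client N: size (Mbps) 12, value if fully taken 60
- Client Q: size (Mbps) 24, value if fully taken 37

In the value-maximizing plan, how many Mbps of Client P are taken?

27

Best value per unit of size first: Client N 60/12≈5, Client W 16/8≈2, Client Q 37/24≈1.54, Client P 46/30≈1.53, Client D 21/18≈1.17, Client K 31/29≈1.07, Client S 18/28≈0.643.
Client N: take in full, 12 Mbps for value 60 ; 59 left.
Client W: take in full, 8 Mbps for value 16 ; 51 left.
Client Q: take in full, 24 Mbps for value 37 ; 27 left.
Fill the last 27 Mbps with part of Client P: 27/30 of it earns 41.4.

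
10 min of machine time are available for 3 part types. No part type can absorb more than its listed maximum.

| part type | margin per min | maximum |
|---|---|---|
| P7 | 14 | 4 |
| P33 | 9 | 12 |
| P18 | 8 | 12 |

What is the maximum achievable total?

110

Order the part types by margin per min: P7 14 > P33 9 > P18 8.
Give P7 4 to hit its cap of 4 → 6 left.
P33: +6 (room for 12) → 6. Pool exhausted.
Total = 14×4 + 9×6 = 110.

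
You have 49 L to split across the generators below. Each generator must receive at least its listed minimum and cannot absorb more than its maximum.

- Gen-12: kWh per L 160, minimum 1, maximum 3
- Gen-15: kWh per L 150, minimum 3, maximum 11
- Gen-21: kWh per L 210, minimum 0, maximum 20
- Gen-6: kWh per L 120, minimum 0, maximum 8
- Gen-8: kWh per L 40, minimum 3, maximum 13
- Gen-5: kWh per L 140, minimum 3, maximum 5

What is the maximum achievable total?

Meeting every minimum uses 1+3+0+0+3+3 = 10 L, leaving 39.
Rank by kWh per L: Gen-21 210 > Gen-12 160 > Gen-15 150 > Gen-5 140 > Gen-6 120 > Gen-8 40.
Give Gen-21 20 more to hit its cap of 20 ; 19 left.
Gen-12 takes 2 more to reach its cap of 3 ; 17 left.
Give Gen-15 8 more to hit its cap of 11 ; 9 left.
Give Gen-5 2 more to hit its cap of 5 ; 7 left.
Gen-6: +7 (room for 8) → 7. Pool exhausted.
Total = 160×3 + 150×11 + 210×20 + 120×7 + 40×3 + 140×5 = 7990.

7990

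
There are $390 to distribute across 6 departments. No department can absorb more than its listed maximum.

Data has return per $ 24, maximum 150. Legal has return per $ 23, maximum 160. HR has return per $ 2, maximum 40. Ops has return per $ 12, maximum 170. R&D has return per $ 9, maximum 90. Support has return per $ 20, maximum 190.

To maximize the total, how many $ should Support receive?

Rank by return per $: Data 24 > Legal 23 > Support 20 > Ops 12 > R&D 9 > HR 2.
Give Data 150 to hit its cap of 150 → 240 left.
Give Legal 160 to hit its cap of 160 → 80 left.
Only 80 left; Support takes them to reach 80.

80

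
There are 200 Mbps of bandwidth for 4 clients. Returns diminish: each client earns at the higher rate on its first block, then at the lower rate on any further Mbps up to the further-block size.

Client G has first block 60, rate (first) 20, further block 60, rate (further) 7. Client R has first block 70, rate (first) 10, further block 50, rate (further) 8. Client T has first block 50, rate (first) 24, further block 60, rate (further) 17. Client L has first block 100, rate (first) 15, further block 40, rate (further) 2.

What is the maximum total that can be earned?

3870

Treat each block as its own option and order by rate: Client T/T1 24 > Client G/T1 20 > Client T/T2 17 > Client L/T1 15 > Client R/T1 10 > Client R/T2 8 > Client G/T2 7 > Client L/T2 2.
Client T T1 at 24: fill all 50 — 150 left.
Client G/T1 (20): +60 — 90 left.
Fill Client T T2 block (60 at 17) — 30 left.
Client L T1 at 15: only 30 left, fill 30.
Total = 24×50 + 20×60 + 17×60 + 15×30 = 3870.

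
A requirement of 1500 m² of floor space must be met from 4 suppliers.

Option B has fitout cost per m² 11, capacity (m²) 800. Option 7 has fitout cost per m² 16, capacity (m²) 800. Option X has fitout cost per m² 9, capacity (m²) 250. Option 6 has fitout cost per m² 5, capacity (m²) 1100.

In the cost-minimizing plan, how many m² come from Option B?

Use suppliers in increasing cost order.
Option 6 at 5: take all 1100 m² → 400 still needed.
Option X (9): use full 250 → 150 m² to go.
Option B (11): take the remaining 150 → done.
Option 7: unused.

150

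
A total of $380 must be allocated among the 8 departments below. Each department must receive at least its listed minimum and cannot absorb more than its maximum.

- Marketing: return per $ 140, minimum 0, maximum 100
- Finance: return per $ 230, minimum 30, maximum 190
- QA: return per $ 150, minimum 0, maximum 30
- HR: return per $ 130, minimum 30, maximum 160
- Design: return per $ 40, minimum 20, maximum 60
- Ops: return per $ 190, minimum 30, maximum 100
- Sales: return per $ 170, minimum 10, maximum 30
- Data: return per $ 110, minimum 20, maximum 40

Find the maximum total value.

Meeting every minimum uses 0+30+0+30+20+30+10+20 = 140 $, leaving 240.
Rank by return per $: Finance 230 > Ops 190 > Sales 170 > QA 150 > Marketing 140 > HR 130 > Data 110 > Design 40.
Finance takes 160 more to reach its cap of 190 → 80 left.
Ops takes 70 more to reach its cap of 100 → 10 left.
Only 10 left; Sales takes them to reach 20.
Total = 230×190 + 130×30 + 40×20 + 190×100 + 170×20 + 110×20 = 73000.

73000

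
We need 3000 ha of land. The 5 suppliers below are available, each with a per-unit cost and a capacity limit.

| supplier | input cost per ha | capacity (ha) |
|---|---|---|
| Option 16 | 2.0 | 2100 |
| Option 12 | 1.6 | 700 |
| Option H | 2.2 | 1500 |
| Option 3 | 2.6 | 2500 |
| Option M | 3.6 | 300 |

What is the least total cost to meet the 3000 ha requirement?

5760

Use suppliers in increasing cost order.
Take 700 from Option 12 at 1.6 ; need 2300 more.
Option 16 (2.0): use full 2100 ; 200 ha to go.
Take 200 from Option H at 2.2 to finish.
Option 3, Option M: unused.
Cost = 700×1.6 + 2100×2.0 + 200×2.2 = 5760.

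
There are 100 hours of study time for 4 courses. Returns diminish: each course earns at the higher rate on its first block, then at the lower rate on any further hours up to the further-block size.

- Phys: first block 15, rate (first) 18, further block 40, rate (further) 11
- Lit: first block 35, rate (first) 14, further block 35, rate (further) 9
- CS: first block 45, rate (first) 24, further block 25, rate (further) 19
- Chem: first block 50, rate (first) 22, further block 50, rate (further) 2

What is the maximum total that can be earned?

Rank every tier by rate: CS/tier1 24 > Chem/tier1 22 > CS/tier2 19 > Phys/tier1 18 > Lit/tier1 14 > Phys/tier2 11 > Lit/tier2 9 > Chem/tier2 2.
CS/tier1 (24): +45 → 55 left.
Chem tier1 at 22: fill all 50 → 5 left.
5 remain; put them into CS tier2 at 19.
Total = 24×45 + 22×50 + 19×5 = 2275.

2275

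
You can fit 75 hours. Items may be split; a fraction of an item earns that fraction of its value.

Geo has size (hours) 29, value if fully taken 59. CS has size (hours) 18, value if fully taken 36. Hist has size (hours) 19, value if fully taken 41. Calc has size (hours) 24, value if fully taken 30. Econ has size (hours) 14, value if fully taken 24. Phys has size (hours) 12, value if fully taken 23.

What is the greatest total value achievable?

Sort by value density: Hist 41/19≈2.16, Geo 59/29≈2.03, CS 36/18≈2, Phys 23/12≈1.92, Econ 24/14≈1.71, Calc 30/24≈1.25.
Take all of Hist (19 hours, value 41) — 56 hours left.
Take all of Geo (29 hours, value 59) — 27 hours left.
CS: take in full, 18 hours for value 36 — 9 left.
Only 9 hours remain; take 9/12 of Phys for value 23×9/12 = 17.25.
Total value = 153.25.

153.25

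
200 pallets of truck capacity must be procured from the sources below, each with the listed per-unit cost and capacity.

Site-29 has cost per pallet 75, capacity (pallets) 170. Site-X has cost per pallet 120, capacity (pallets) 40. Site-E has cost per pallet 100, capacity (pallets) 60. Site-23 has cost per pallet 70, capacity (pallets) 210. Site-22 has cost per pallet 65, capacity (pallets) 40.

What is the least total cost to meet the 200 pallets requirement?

13800

Cheapest first:
Site-22 at 65: take all 40 pallets ; 160 still needed.
Take 160 from Site-23 at 70 to finish.
Site-29, Site-E, Site-X: unused.
Cost = 40×65 + 160×70 = 13800.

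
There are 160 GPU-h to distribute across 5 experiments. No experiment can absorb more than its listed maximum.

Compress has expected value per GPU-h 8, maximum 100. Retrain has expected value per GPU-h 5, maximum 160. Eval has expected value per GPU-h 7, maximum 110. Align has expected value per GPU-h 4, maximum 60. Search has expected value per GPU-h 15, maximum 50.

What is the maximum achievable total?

1620

Order the experiments by expected value per GPU-h: Search 15 > Compress 8 > Eval 7 > Retrain 5 > Align 4.
Search takes 50 to reach its cap of 50 → 110 left.
Give Compress 100 to hit its cap of 100 → 10 left.
Only 10 left; Eval takes them to reach 10.
Total = 8×100 + 7×10 + 15×50 = 1620.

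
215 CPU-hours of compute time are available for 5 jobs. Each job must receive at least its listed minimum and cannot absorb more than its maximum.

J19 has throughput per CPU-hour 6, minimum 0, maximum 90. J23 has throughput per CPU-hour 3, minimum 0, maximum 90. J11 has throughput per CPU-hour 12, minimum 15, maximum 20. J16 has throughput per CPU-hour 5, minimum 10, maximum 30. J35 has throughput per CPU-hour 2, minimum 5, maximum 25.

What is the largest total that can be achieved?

1150

Meeting every minimum uses 0+0+15+10+5 = 30 CPU-hours, leaving 185.
Rank by throughput per CPU-hour: J11 12 > J19 6 > J16 5 > J23 3 > J35 2.
J11: +5 to 20 (cap) — 180 left.
J19 takes 90 more to reach its cap of 90 — 90 left.
J16: +20 to 30 (cap) — 70 left.
J23 has room for 90 more but only 70 remain, so it gets 70.
Total = 6×90 + 3×70 + 12×20 + 5×30 + 2×5 = 1150.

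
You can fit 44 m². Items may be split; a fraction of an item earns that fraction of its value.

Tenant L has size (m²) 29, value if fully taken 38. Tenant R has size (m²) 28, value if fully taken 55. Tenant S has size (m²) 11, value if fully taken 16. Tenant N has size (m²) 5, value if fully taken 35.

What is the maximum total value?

106

Best value per unit of size first: Tenant N 35/5≈7, Tenant R 55/28≈1.96, Tenant S 16/11≈1.45, Tenant L 38/29≈1.31.
Tenant N: take in full, 5 m² for value 35 — 39 left.
Tenant R: take in full, 28 m² for value 55 — 11 left.
Take all of Tenant S (11 m², value 16) — 0 m² left.
Total value = 106.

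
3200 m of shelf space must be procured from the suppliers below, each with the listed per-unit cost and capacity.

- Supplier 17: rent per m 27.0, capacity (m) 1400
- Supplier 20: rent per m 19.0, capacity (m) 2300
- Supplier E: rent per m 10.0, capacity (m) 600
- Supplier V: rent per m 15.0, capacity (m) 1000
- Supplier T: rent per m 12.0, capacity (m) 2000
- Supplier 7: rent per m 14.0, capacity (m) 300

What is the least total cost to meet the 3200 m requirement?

Fill from the cheapest supplier first.
Supplier E at 10.0: take all 600 m ; 2600 still needed.
Supplier T at 12.0: take all 2000 m ; 600 still needed.
Supplier 7 at 14.0: take all 300 m ; 300 still needed.
Supplier V (15.0): take the remaining 300 ; done.
Supplier 20, Supplier 17: unused.
Cost = 600×10.0 + 2000×12.0 + 300×14.0 + 300×15.0 = 38700.

38700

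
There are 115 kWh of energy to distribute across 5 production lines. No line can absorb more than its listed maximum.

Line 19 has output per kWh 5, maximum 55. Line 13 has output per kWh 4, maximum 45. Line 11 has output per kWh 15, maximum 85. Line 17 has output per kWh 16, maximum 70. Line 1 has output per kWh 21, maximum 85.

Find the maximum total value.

Rank by output per kWh: Line 1 21 > Line 17 16 > Line 11 15 > Line 19 5 > Line 13 4.
Give Line 1 85 to hit its cap of 85 → 30 left.
Only 30 left; Line 17 takes them to reach 30.
Total = 16×30 + 21×85 = 2265.

2265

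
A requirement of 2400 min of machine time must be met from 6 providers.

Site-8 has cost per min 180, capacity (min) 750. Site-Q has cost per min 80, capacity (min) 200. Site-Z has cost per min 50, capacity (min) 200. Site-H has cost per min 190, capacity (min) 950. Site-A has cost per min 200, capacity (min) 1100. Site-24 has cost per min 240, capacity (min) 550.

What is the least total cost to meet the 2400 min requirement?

401500

Use providers in increasing cost order.
Take 200 from Site-Z at 50 → need 2200 more.
Take 200 from Site-Q at 80 → need 2000 more.
Site-8 at 180: take all 750 min → 1250 still needed.
Site-H (190): use full 950 → 300 min to go.
Site-A at 200: take 300 of its 1100 → requirement met.
Site-24: unused.
Cost = 200×50 + 200×80 + 750×180 + 950×190 + 300×200 = 401500.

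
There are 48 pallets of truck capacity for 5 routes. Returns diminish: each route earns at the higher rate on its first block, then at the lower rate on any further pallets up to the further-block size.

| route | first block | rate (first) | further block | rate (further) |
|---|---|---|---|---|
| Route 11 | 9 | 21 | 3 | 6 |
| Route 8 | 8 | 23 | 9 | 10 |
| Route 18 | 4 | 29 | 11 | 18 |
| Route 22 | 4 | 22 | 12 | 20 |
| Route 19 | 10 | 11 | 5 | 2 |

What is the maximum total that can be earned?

Order all 10 blocks by rate: Route 18/T1 29 > Route 8/T1 23 > Route 22/T1 22 > Route 11/T1 21 > Route 22/T2 20 > Route 18/T2 18 > Route 19/T1 11 > Route 8/T2 10 > Route 11/T2 6 > Route 19/T2 2.
Route 18/T1 (29): +4 ; 44 left.
Route 8/T1 (23): +8 ; 36 left.
Route 22 T1 at 22: fill all 4 ; 32 left.
Route 11/T1 (21): +9 ; 23 left.
Route 22/T2 (20): +12 ; 11 left.
Route 18/T2 (18): +11 ; 0 left.
Total = 29×4 + 23×8 + 22×4 + 21×9 + 20×12 + 18×11 = 1015.

1015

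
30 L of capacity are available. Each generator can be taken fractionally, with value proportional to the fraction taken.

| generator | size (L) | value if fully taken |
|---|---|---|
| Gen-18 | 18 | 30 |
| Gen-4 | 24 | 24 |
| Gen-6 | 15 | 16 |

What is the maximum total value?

42.8

Sort by value density: Gen-18 30/18≈1.67, Gen-6 16/15≈1.07, Gen-4 24/24≈1.
Gen-18: take in full, 18 L for value 30 — 12 left.
12 L left: a 12/15 share of Gen-6 gives 16×12/15 = 12.8.
Total value = 42.8.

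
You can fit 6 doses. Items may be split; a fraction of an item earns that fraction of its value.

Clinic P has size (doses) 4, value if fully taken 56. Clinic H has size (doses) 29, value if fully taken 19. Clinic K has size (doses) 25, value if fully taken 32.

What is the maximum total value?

Rank by value-to-size ratio: Clinic P 56/4≈14, Clinic K 32/25≈1.28, Clinic H 19/29≈0.655.
Clinic P: take in full, 4 doses for value 56 ; 2 left.
Fill the last 2 doses with part of Clinic K: 2/25 of it earns 2.56.
Total value = 58.56.

58.56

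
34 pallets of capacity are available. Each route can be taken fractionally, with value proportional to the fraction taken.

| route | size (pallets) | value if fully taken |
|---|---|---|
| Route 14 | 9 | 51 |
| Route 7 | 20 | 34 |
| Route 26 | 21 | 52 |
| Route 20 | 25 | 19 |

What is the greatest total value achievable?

109.8

Rank by value-to-size ratio: Route 14 51/9≈5.67, Route 26 52/21≈2.48, Route 7 34/20≈1.7, Route 20 19/25≈0.76.
All 9 pallets of Route 14 fit (value 51) — 25 remain.
Route 26: take in full, 21 pallets for value 52 — 4 left.
Fill the last 4 pallets with part of Route 7: 4/20 of it earns 6.8.
Total value = 109.8.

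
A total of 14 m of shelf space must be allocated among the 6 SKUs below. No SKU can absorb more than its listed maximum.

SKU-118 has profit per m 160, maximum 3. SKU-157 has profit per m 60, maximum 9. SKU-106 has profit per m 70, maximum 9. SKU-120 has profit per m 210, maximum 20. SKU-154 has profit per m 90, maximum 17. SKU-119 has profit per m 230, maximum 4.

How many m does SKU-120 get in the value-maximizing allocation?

10

Highest profit per m first: SKU-119 230 > SKU-120 210 > SKU-118 160 > SKU-154 90 > SKU-106 70 > SKU-157 60.
Give SKU-119 4 to hit its cap of 4 — 10 left.
SKU-120: +10 (room for 20) → 10. Pool exhausted.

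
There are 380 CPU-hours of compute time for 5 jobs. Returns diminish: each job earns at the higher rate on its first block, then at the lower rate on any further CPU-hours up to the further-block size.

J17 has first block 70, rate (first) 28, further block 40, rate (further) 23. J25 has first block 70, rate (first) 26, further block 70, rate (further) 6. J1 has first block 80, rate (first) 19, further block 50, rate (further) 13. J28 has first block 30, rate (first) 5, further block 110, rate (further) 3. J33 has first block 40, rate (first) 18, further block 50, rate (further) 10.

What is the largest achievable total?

7890

Rank every tier by rate: J17/first 28 > J25/first 26 > J17/second 23 > J1/first 19 > J33/first 18 > J1/second 13 > J33/second 10 > J25/second 6 > J28/first 5 > J28/second 3.
J17/first (28): +70 ; 310 left.
Fill J25 first block (70 at 26) ; 240 left.
J17 second at 23: fill all 40 ; 200 left.
J1/first (19): +80 ; 120 left.
J33 first at 18: fill all 40 ; 80 left.
J1 second at 13: fill all 50 ; 30 left.
J33 second at 10: only 30 left, fill 30.
Total = 28×70 + 26×70 + 23×40 + 19×80 + 18×40 + 13×50 + 10×30 = 7890.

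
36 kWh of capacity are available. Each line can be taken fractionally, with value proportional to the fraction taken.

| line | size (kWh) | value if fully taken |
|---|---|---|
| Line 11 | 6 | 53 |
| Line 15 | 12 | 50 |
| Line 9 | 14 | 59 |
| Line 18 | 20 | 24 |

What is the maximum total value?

Best value per unit of size first: Line 11 53/6≈8.83, Line 9 59/14≈4.21, Line 15 50/12≈4.17, Line 18 24/20≈1.2.
Line 11: take in full, 6 kWh for value 53 → 30 left.
All 14 kWh of Line 9 fit (value 59) → 16 remain.
Line 15: take in full, 12 kWh for value 50 → 4 left.
Fill the last 4 kWh with part of Line 18: 4/20 of it earns 4.8.
Total value = 166.8.

166.8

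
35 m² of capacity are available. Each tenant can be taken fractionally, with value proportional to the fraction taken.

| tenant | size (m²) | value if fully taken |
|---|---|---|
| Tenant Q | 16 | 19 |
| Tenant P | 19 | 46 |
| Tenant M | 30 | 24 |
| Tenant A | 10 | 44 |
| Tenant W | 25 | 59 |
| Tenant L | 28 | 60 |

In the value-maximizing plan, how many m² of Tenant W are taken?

6

Rank by value-to-size ratio: Tenant A 44/10≈4.4, Tenant P 46/19≈2.42, Tenant W 59/25≈2.36, Tenant L 60/28≈2.14, Tenant Q 19/16≈1.19, Tenant M 24/30≈0.8.
All 10 m² of Tenant A fit (value 44) — 25 remain.
Take all of Tenant P (19 m², value 46) — 6 m² left.
6 m² left: a 6/25 share of Tenant W gives 59×6/25 = 14.16.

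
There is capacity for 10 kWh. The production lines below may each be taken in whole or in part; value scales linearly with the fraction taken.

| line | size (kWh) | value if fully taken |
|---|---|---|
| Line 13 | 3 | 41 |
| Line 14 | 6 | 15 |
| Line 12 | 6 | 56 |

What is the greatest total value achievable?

99.5

Sort by value density: Line 13 41/3≈13.7, Line 12 56/6≈9.33, Line 14 15/6≈2.5.
Line 13: take in full, 3 kWh for value 41 → 7 left.
Line 12: take in full, 6 kWh for value 56 → 1 left.
Fill the last 1 kWh with part of Line 14: 1/6 of it earns 2.5.
Total value = 99.5.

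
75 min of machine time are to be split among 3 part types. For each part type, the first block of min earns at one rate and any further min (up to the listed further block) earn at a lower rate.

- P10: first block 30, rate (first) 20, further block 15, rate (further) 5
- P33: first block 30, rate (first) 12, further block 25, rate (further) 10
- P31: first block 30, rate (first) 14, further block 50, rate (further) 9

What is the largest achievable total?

1200

Order all 6 blocks by rate: P10/T1 20 > P31/T1 14 > P33/T1 12 > P33/T2 10 > P31/T2 9 > P10/T2 5.
P10/T1 (20): +30 → 45 left.
P31/T1 (14): +30 → 15 left.
15 remain; put them into P33 T1 at 12.
Total = 20×30 + 14×30 + 12×15 = 1200.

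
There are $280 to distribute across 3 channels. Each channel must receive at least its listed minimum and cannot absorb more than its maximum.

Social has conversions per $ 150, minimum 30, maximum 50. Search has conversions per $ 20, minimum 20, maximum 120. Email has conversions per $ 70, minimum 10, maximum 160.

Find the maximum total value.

Meeting every minimum uses 30+20+10 = 60 $, leaving 220.
Highest conversions per $ first: Social 150 > Email 70 > Search 20.
Give Social 20 more to hit its cap of 50 → 200 left.
Email takes 150 more to reach its cap of 160 → 50 left.
Search: +50 (room for 100) → 70. Pool exhausted.
Total = 150×50 + 20×70 + 70×160 = 20100.

20100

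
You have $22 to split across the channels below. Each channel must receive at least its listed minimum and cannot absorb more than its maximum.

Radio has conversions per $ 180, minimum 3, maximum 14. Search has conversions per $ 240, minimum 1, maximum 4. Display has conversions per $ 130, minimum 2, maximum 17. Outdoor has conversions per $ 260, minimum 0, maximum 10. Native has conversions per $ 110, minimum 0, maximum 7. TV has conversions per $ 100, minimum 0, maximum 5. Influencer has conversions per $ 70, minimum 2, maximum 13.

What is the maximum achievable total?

4680

Meeting every minimum uses 3+1+2+0+0+0+2 = 8 $, leaving 14.
Rank by conversions per $: Outdoor 260 > Search 240 > Radio 180 > Display 130 > Native 110 > TV 100 > Influencer 70.
Give Outdoor 10 more to hit its cap of 10 ; 4 left.
Give Search 3 more to hit its cap of 4 ; 1 left.
Radio: +1 (room for 11) → 4. Pool exhausted.
Total = 180×4 + 240×4 + 130×2 + 260×10 + 70×2 = 4680.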